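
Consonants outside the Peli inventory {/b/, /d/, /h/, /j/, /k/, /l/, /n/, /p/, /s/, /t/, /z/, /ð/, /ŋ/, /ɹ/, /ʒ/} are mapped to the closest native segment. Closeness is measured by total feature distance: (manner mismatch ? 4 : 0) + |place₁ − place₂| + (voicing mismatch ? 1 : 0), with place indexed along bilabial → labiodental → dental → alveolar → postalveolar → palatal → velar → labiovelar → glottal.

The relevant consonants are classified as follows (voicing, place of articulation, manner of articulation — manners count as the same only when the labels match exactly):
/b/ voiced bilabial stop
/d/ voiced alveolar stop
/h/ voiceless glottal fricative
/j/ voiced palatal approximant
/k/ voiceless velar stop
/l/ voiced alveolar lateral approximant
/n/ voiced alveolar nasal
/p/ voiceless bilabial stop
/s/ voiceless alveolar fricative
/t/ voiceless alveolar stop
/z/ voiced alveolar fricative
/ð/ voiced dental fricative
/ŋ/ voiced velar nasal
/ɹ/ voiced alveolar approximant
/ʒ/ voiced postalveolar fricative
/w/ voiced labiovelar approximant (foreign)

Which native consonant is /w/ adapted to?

/j/ is closest: same manner (approximant), place distance 2 (labiovelar→palatal), same voicing; total 2. Next closest is /ɹ/ at distance 4.

j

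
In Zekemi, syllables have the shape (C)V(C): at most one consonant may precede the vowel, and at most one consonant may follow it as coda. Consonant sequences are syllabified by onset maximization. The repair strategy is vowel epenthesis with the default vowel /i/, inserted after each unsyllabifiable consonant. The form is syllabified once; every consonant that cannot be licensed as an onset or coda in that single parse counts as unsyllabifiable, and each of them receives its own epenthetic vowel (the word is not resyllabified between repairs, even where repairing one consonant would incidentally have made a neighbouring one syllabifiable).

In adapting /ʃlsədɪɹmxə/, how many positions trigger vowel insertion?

The unsyllabifiable consonants are /ʃ/, /l/, /m/; each receives one epenthetic vowel.

3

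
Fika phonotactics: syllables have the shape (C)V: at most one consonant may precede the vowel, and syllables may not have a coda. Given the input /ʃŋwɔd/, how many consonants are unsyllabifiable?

Syllabifying with onset maximization leaves /ʃ/, /ŋ/, /d/ stranded (no codas are permitted; onsets are limited to one consonant).

3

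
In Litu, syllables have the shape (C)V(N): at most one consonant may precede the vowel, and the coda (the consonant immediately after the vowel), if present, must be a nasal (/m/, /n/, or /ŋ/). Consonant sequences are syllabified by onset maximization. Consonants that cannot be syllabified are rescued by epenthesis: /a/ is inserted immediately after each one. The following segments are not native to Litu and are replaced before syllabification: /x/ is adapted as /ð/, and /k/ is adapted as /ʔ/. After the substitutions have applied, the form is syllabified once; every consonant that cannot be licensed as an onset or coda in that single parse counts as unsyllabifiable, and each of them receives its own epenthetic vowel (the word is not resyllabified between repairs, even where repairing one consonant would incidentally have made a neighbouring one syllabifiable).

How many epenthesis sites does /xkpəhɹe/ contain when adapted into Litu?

3

After substitution the input is /ðʔpəhɹe/.
The unsyllabifiable consonants are /ð/, /ʔ/, /h/; each receives one epenthetic vowel.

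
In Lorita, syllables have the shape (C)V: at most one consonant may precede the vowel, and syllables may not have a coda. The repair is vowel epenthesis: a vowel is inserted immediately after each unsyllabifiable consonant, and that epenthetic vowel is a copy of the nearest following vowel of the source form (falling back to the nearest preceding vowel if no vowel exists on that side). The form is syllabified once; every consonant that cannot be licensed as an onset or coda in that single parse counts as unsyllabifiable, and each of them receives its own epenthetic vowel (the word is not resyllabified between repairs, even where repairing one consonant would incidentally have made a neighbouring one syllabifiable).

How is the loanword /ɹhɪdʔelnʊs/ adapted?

Under (C)V, the unsyllabifiable consonants are /ɹ/, /d/, /l/, /s/ (no codas are permitted; onsets are limited to one consonant).
Each unlicensed consonant becomes the onset of a new syllable: /ɹ/ → /ɹɪ/, /d/ → /de/, /l/ → /lʊ/, /s/ → /sʊ/.

ɹɪhɪdeʔelʊnʊsʊ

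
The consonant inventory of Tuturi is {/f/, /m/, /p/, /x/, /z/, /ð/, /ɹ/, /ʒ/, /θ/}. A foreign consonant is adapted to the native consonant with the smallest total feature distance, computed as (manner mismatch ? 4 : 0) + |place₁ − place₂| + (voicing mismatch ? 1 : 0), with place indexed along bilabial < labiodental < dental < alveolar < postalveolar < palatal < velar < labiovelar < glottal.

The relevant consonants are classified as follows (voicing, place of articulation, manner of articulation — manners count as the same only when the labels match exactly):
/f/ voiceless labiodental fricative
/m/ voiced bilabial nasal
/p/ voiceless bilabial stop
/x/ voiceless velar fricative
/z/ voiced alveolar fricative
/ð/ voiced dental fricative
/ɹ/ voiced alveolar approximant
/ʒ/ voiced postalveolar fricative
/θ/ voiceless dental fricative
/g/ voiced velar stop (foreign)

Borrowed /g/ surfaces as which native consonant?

x

/x/ is closest: manner differs (stop→fricative, +4), place distance 0 (velar→velar), voicing differs (+1); total 5. Next closest is /ʒ/ at distance 6.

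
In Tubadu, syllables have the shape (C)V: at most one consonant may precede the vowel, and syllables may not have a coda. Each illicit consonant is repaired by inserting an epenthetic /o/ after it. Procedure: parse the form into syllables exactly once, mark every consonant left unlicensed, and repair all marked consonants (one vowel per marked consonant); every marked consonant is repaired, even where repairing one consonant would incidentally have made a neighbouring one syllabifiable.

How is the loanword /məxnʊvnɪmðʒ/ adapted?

Under (C)V, the unsyllabifiable consonants are /x/, /v/, /m/, /ð/, /ʒ/ (no codas are permitted; onsets are limited to one consonant).
Inserting the epenthetic vowel yields /x/ → /xo/, /v/ → /vo/, /m/ → /mo/, /ð/ → /ðo/, /ʒ/ → /ʒo/.

məxonʊvonɪmoðoʒo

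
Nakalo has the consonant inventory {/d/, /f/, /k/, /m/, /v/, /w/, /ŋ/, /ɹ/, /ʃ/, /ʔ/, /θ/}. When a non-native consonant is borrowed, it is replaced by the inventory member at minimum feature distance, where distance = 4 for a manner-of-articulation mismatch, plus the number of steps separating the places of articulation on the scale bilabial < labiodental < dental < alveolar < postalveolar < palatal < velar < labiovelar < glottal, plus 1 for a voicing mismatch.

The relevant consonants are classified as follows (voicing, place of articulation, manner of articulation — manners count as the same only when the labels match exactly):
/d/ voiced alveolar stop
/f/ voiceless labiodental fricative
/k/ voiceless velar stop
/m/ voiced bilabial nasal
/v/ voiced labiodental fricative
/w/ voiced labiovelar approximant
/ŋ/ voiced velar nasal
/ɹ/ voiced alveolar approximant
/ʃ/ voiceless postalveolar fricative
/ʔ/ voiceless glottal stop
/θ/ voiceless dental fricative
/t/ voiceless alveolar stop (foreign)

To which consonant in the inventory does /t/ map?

/d/ is closest: same manner (stop), place distance 0 (alveolar→alveolar), voicing differs (+1); total 1. Next closest is /k/ at distance 3.

d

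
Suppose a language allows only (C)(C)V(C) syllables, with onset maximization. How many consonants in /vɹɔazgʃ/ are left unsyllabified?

2

The consonants /g/, /ʃ/ cannot be parsed into a legal (C)(C)V(C) syllable (at most one coda consonant is licensed; onsets may contain at most 2 consonants).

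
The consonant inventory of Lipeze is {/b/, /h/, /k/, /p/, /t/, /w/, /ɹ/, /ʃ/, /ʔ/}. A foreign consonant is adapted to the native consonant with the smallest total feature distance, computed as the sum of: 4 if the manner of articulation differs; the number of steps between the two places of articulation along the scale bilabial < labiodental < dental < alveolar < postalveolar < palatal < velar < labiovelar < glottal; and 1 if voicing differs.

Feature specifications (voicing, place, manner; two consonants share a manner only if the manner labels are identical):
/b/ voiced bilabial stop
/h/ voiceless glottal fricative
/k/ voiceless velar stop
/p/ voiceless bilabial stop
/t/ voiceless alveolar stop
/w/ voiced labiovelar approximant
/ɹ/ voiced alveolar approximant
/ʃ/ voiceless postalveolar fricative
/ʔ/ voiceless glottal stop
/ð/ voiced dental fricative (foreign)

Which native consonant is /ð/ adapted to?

/ʃ/ is closest: same manner (fricative), place distance 2 (dental→postalveolar), voicing differs (+1); total 3. Next closest is /ɹ/ at distance 5.

ʃ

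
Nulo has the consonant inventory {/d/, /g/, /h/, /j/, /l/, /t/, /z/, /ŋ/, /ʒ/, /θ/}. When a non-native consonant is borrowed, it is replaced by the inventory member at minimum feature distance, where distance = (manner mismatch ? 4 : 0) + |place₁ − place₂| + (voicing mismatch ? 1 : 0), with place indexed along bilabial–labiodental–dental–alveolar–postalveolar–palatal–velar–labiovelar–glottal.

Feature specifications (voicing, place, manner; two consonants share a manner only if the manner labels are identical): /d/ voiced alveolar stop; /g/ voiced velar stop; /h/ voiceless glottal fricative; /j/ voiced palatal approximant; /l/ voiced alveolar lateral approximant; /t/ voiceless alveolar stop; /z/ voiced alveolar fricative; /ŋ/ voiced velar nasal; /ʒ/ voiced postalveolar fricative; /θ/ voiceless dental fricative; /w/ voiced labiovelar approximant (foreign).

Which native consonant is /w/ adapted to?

/j/ is closest: same manner (approximant), place distance 2 (labiovelar→palatal), same voicing; total 2. Next closest is /g/ at distance 5.

j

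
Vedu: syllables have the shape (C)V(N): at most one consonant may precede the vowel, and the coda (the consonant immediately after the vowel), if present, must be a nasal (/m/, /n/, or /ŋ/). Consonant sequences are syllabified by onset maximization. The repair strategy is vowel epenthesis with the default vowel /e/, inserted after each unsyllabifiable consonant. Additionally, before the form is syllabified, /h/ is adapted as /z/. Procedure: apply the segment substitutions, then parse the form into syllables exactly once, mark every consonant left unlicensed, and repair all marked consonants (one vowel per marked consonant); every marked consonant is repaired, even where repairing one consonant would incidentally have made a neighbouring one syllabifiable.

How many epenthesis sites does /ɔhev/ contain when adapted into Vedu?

After substitution the input is /ɔzev/.
The unsyllabifiable consonants are /v/; each receives one epenthetic vowel.

1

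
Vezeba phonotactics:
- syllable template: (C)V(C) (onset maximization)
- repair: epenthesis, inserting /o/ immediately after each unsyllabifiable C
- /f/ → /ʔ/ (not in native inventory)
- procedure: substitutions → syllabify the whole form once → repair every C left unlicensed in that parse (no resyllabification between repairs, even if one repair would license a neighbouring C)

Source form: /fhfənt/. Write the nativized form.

Substitution: /f/ → /ʔ/, giving /ʔhʔənt/.
Syllabifying with onset maximization leaves /ʔ/, /h/, /t/ stranded (at most one coda consonant is licensed; onsets are limited to one consonant).
Inserting the epenthetic vowel yields /ʔ/ → /ʔo/, /h/ → /ho/, /t/ → /to/.

ʔohoʔənto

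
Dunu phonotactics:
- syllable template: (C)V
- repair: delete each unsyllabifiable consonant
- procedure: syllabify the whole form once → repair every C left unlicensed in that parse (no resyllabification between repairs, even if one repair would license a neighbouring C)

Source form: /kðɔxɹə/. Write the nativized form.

Under (C)V, the unsyllabifiable consonants are /k/, /x/ (no codas are permitted; onsets are limited to one consonant).
Deletion applies to /k/, /x/.

ðɔɹə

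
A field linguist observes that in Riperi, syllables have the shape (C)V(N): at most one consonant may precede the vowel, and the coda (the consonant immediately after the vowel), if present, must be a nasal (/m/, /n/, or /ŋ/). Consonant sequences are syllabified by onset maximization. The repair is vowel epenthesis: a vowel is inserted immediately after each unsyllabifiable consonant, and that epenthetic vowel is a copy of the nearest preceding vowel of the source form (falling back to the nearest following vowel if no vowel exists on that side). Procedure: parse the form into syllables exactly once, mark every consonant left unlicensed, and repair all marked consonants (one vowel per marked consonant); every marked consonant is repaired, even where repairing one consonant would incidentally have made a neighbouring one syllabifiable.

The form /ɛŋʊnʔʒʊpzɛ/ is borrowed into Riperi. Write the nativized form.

The consonants /ʔ/, /p/ cannot be parsed into a legal (C)V(N) syllable (only a nasal (/m/, /n/, or /ŋ/) is licensed in coda position; onsets are limited to one consonant).
Each unlicensed consonant becomes the onset of a new syllable: /ʔ/ → /ʔʊ/, /p/ → /pʊ/.

ɛŋʊnʔʊʒʊpʊzɛ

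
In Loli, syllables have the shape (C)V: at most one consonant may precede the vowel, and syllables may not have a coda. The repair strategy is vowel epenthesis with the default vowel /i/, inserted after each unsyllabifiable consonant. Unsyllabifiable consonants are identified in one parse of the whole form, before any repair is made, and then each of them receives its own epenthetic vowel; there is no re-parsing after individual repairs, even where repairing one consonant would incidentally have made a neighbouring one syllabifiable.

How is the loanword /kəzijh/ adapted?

kəzijihi

Syllabifying with onset maximization leaves /j/, /h/ stranded (no codas are permitted; onsets are limited to one consonant).
Epenthesis after each stranded consonant: /j/ → /ji/, /h/ → /hi/.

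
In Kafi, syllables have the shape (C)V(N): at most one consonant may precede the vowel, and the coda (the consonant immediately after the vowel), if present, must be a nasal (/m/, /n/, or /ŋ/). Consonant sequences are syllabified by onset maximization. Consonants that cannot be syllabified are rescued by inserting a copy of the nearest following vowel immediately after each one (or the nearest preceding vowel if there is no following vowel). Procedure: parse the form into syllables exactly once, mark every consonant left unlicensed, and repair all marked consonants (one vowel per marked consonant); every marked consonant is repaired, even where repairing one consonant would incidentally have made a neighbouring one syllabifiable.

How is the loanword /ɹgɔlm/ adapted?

ɹɔgɔlɔmɔ

Syllabifying with onset maximization leaves /ɹ/, /l/, /m/ stranded (only a nasal (/m/, /n/, or /ŋ/) is licensed in coda position; onsets are limited to one consonant).
Each unlicensed consonant becomes the onset of a new syllable: /ɹ/ → /ɹɔ/, /l/ → /lɔ/, /m/ → /mɔ/.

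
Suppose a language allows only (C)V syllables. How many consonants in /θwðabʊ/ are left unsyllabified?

The consonants /θ/, /w/ cannot be parsed into a legal (C)V syllable (no codas are permitted; onsets are limited to one consonant).

2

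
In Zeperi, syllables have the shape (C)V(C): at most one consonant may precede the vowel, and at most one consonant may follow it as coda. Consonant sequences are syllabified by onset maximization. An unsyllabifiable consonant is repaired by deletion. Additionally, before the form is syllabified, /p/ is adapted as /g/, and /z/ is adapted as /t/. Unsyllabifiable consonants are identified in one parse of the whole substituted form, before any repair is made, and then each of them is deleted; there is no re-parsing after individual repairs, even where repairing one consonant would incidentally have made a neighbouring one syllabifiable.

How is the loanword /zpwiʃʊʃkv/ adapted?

Substitution: /z/ → /t/, /p/ → /g/, giving /tgwiʃʊʃkv/.
Syllabifying with onset maximization leaves /t/, /g/, /k/, /v/ stranded (at most one coda consonant is licensed; onsets are limited to one consonant).
Deletion applies to /t/, /g/, /k/, /v/.

wiʃʊʃ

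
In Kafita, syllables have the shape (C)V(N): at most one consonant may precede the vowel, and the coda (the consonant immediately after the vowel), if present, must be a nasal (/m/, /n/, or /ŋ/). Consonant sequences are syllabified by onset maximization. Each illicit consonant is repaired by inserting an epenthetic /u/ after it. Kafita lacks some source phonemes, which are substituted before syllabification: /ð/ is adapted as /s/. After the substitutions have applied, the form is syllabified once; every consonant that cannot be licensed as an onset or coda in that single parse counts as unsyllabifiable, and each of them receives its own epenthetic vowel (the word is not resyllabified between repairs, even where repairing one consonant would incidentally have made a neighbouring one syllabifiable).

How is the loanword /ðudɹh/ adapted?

suduɹuhu

Substitution: /ð/ → /s/, giving /sudɹh/.
Under (C)V(N), the unsyllabifiable consonants are /d/, /ɹ/, /h/ (only a nasal (/m/, /n/, or /ŋ/) is licensed in coda position; onsets are limited to one consonant).
Inserting the epenthetic vowel yields /d/ → /du/, /ɹ/ → /ɹu/, /h/ → /hu/.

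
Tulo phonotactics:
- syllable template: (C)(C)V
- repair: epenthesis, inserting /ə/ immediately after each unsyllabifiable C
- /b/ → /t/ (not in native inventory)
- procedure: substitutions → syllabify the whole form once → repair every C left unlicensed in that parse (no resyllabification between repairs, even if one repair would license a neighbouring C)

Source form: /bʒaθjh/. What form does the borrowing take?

tʒaθəjəhə

Substitution: /b/ → /t/, giving /tʒaθjh/.
Syllabifying with onset maximization leaves /θ/, /j/, /h/ stranded (no codas are permitted; onsets may contain at most 2 consonants).
Each unlicensed consonant becomes the onset of a new syllable: /θ/ → /θə/, /j/ → /jə/, /h/ → /hə/.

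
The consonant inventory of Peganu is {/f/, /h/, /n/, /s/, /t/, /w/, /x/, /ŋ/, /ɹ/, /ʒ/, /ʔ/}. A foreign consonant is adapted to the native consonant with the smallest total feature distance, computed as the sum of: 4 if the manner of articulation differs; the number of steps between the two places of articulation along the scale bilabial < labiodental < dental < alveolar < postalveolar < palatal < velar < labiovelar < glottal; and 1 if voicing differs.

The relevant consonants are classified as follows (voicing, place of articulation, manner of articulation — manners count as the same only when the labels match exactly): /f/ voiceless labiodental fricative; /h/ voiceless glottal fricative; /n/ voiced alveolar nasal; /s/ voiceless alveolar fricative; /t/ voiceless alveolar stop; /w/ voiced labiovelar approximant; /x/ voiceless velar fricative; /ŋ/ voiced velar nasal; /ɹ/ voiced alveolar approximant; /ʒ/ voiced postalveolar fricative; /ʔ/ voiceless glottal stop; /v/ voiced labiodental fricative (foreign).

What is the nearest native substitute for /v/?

/f/ is closest: same manner (fricative), place distance 0 (labiodental→labiodental), voicing differs (+1); total 1. Next closest is /s/ at distance 3.

f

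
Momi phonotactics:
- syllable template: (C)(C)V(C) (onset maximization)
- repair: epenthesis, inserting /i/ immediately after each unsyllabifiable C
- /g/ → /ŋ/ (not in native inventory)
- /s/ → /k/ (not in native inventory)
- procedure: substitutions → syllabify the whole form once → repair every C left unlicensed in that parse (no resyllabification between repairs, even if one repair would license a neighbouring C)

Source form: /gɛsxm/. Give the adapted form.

ŋɛkximi

Substitution: /g/ → /ŋ/, /s/ → /k/, giving /ŋɛkxm/.
The consonants /x/, /m/ cannot be parsed into a legal (C)(C)V(C) syllable (at most one coda consonant is licensed; onsets may contain at most 2 consonants).
Inserting the epenthetic vowel yields /x/ → /xi/, /m/ → /mi/.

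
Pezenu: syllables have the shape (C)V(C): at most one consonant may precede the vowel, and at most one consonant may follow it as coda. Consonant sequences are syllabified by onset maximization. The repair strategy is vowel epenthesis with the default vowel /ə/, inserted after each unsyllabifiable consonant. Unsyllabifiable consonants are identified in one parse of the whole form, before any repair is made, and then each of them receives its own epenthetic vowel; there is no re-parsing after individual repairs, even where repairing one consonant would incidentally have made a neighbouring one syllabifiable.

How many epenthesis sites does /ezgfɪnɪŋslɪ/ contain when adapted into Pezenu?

The unsyllabifiable consonants are /g/, /s/; each receives one epenthetic vowel.

2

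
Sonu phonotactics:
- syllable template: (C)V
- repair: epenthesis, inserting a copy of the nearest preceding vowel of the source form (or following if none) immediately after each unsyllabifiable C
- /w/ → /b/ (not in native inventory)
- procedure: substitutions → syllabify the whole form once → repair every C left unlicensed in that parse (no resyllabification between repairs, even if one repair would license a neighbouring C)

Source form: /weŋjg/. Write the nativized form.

Substitution: /w/ → /b/, giving /beŋjg/.
Under (C)V, the unsyllabifiable consonants are /ŋ/, /j/, /g/ (no codas are permitted; onsets are limited to one consonant).
Each unlicensed consonant becomes the onset of a new syllable: /ŋ/ → /ŋe/, /j/ → /je/, /g/ → /ge/.

beŋejege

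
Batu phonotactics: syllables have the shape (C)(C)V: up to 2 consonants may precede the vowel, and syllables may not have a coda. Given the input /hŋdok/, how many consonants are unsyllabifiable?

Under (C)(C)V, the unsyllabifiable consonants are /h/, /k/ (no codas are permitted; onsets may contain at most 2 consonants).

2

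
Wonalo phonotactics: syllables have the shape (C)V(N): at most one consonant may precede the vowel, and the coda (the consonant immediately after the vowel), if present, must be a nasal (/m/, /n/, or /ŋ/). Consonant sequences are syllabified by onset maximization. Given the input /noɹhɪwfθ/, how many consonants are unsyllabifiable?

Under (C)V(N), the unsyllabifiable consonants are /ɹ/, /w/, /f/, /θ/ (only a nasal (/m/, /n/, or /ŋ/) is licensed in coda position; onsets are limited to one consonant).

4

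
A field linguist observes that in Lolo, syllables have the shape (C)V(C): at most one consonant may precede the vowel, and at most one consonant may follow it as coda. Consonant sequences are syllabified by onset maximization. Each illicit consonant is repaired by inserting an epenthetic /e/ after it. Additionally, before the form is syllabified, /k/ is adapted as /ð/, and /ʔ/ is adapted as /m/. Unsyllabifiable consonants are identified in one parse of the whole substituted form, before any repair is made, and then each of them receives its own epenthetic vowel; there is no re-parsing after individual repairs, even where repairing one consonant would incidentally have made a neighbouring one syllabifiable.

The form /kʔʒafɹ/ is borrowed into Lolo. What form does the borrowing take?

Substitution: /k/ → /ð/, /ʔ/ → /m/, giving /ðmʒafɹ/.
Syllabifying with onset maximization leaves /ð/, /m/, /ɹ/ stranded (at most one coda consonant is licensed; onsets are limited to one consonant).
Inserting the epenthetic vowel yields /ð/ → /ðe/, /m/ → /me/, /ɹ/ → /ɹe/.

ðemeʒafɹe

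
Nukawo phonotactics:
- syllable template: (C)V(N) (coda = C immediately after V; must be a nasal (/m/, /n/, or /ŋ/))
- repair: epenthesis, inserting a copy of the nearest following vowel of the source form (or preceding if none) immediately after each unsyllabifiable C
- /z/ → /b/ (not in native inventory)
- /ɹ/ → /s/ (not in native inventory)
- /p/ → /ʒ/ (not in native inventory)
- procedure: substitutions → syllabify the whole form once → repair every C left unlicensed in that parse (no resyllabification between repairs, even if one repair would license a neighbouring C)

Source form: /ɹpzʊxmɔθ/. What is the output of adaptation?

sʊʒʊbʊxɔmɔθɔ

Substitution: /ɹ/ → /s/, /p/ → /ʒ/, /z/ → /b/, giving /sʒbʊxmɔθ/.
Syllabifying with onset maximization leaves /s/, /ʒ/, /x/, /θ/ stranded (only a nasal (/m/, /n/, or /ŋ/) is licensed in coda position; onsets are limited to one consonant).
Epenthesis after each stranded consonant: /s/ → /sʊ/, /ʒ/ → /ʒʊ/, /x/ → /xɔ/, /θ/ → /θɔ/.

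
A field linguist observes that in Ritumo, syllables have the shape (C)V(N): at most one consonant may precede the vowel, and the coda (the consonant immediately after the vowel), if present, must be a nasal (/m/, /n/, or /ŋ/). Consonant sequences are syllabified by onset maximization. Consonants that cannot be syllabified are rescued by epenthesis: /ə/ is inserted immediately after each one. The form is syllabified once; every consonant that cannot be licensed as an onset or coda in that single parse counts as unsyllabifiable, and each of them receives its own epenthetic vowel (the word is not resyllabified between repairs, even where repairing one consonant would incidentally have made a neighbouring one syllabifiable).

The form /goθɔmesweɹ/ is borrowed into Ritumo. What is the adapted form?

goθɔmesəweɹə

The consonants /s/, /ɹ/ cannot be parsed into a legal (C)V(N) syllable (only a nasal (/m/, /n/, or /ŋ/) is licensed in coda position; onsets are limited to one consonant).
Inserting the epenthetic vowel yields /s/ → /sə/, /ɹ/ → /ɹə/.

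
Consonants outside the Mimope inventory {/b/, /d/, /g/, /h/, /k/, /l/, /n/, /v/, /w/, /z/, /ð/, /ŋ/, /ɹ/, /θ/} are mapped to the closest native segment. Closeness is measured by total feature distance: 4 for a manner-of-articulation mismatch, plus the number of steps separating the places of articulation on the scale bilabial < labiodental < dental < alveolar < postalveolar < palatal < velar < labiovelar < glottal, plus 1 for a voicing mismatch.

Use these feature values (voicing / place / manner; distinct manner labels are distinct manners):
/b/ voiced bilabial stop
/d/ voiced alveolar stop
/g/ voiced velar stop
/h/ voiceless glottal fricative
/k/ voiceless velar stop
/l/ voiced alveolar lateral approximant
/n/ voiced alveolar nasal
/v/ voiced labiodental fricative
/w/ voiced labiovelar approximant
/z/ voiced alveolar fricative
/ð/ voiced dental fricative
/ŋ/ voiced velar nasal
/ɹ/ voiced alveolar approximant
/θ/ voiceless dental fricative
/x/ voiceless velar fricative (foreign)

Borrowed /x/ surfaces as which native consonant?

h

/h/ is closest: same manner (fricative), place distance 2 (velar→glottal), same voicing; total 2. Next closest is /k/ at distance 4.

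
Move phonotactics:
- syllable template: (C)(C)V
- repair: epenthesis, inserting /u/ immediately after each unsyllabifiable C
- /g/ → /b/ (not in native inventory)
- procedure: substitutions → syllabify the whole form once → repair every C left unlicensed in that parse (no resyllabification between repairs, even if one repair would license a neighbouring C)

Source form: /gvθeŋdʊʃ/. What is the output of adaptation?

Substitution: /g/ → /b/, giving /bvθeŋdʊʃ/.
Under (C)(C)V, the unsyllabifiable consonants are /b/, /ʃ/ (no codas are permitted; onsets may contain at most 2 consonants).
Epenthesis after each stranded consonant: /b/ → /bu/, /ʃ/ → /ʃu/.

buvθeŋdʊʃu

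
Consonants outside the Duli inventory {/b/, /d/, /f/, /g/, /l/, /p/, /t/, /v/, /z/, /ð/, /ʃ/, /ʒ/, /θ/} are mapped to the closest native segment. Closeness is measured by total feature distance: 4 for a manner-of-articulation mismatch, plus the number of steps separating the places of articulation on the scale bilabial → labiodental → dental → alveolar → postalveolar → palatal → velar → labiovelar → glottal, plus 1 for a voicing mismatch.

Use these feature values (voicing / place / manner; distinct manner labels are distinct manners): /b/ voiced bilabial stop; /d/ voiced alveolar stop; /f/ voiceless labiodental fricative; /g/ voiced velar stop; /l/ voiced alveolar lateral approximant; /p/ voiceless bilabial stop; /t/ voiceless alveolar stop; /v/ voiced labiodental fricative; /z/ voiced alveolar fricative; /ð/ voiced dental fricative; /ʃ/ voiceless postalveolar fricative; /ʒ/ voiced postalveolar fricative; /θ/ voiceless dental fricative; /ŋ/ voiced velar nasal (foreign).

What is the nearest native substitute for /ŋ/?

g

/g/ is closest: manner differs (nasal→stop, +4), place distance 0 (velar→velar), same voicing; total 4. Next closest is /ʒ/ at distance 6.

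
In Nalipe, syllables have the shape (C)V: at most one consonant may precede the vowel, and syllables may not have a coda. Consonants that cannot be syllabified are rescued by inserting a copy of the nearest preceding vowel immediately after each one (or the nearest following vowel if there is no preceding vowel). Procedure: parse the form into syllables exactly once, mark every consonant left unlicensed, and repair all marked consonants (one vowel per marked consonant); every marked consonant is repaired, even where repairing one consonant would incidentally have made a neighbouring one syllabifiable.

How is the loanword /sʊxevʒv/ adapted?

sʊxeveʒeve

The consonants /v/, /ʒ/, /v/ cannot be parsed into a legal (C)V syllable (no codas are permitted; onsets are limited to one consonant).
Inserting the epenthetic vowel yields /v/ → /ve/, /ʒ/ → /ʒe/, /v/ → /ve/.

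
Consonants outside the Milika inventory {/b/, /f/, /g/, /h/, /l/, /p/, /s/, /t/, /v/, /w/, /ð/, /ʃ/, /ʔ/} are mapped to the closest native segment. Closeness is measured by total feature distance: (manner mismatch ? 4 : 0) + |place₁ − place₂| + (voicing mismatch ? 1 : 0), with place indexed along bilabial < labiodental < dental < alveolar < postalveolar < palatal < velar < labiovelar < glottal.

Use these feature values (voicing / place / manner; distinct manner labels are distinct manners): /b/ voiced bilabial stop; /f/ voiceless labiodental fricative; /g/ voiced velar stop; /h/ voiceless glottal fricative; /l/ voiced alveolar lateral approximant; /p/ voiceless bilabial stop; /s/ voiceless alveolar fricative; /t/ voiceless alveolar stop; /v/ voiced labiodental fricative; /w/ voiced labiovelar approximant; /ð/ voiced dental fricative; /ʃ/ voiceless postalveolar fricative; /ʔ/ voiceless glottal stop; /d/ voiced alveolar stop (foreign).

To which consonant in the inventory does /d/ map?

/t/ is closest: same manner (stop), place distance 0 (alveolar→alveolar), voicing differs (+1); total 1. Next closest is /b/ at distance 3.

t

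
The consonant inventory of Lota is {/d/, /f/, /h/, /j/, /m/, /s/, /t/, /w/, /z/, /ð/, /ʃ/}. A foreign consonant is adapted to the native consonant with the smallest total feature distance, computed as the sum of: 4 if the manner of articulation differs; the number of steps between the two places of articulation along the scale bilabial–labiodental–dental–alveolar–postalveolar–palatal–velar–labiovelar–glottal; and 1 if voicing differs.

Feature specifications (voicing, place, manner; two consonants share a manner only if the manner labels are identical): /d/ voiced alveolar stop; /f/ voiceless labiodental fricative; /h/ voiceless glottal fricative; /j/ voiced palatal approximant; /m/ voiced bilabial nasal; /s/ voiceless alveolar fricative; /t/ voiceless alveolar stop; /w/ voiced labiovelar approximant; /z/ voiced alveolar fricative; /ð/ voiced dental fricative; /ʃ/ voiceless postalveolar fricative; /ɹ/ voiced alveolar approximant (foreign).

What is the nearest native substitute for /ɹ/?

j

/j/ is closest: same manner (approximant), place distance 2 (alveolar→palatal), same voicing; total 2. Next closest is /d/ at distance 4.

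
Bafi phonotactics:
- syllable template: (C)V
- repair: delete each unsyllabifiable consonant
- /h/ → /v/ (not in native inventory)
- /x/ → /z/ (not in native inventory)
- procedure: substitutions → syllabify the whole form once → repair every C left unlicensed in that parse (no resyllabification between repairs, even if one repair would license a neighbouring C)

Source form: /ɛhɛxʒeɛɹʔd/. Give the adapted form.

ɛvɛʒeɛ

Substitution: /h/ → /v/, /x/ → /z/, giving /ɛvɛzʒeɛɹʔd/.
Syllabifying with onset maximization leaves /z/, /ɹ/, /ʔ/, /d/ stranded (no codas are permitted; onsets are limited to one consonant).
Deleting the stranded consonants removes /z/, /ɹ/, /ʔ/, /d/.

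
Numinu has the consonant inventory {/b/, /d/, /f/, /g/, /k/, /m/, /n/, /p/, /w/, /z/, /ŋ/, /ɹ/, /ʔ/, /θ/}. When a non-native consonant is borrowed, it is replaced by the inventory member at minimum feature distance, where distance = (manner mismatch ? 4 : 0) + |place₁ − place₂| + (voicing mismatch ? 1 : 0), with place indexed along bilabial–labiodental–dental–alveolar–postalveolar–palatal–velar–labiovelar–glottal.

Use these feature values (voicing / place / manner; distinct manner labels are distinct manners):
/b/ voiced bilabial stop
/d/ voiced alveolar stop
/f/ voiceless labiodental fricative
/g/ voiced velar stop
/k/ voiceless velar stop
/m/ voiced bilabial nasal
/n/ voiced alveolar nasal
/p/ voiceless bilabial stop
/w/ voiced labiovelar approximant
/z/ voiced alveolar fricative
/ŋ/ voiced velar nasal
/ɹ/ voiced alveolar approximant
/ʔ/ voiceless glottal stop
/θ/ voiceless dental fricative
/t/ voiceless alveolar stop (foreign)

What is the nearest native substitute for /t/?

/d/ is closest: same manner (stop), place distance 0 (alveolar→alveolar), voicing differs (+1); total 1. Next closest is /k/ at distance 3.

d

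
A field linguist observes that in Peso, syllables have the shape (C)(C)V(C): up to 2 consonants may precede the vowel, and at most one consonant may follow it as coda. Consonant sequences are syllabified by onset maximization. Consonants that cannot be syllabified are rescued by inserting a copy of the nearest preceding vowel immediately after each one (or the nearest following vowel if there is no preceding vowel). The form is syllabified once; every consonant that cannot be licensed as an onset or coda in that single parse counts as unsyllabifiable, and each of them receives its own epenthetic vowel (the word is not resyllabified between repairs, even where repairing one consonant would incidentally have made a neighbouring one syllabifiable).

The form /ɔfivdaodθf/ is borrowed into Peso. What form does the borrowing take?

Syllabifying with onset maximization leaves /θ/, /f/ stranded (at most one coda consonant is licensed; onsets may contain at most 2 consonants).
Each unlicensed consonant becomes the onset of a new syllable: /θ/ → /θo/, /f/ → /fo/.

ɔfivdaodθofo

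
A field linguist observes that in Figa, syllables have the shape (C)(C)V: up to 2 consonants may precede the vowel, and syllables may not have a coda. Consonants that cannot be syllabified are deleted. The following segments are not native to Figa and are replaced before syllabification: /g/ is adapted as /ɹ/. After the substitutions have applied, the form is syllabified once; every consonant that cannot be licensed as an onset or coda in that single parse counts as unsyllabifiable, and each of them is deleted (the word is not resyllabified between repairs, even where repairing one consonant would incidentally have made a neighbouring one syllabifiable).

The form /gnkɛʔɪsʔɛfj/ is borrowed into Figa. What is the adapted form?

Substitution: /g/ → /ɹ/, giving /ɹnkɛʔɪsʔɛfj/.
Under (C)(C)V, the unsyllabifiable consonants are /ɹ/, /f/, /j/ (no codas are permitted; onsets may contain at most 2 consonants).
Each unlicensed consonant is deleted: /ɹ/, /f/, /j/.

nkɛʔɪsʔɛ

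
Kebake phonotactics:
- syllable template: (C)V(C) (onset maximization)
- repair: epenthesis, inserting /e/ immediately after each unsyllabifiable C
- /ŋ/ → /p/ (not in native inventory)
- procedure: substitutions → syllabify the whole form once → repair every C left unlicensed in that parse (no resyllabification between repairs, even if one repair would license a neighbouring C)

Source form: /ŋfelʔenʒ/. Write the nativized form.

pefelʔenʒe

Substitution: /ŋ/ → /p/, giving /pfelʔenʒ/.
The consonants /p/, /ʒ/ cannot be parsed into a legal (C)V(C) syllable (at most one coda consonant is licensed; onsets are limited to one consonant).
Inserting the epenthetic vowel yields /p/ → /pe/, /ʒ/ → /ʒe/.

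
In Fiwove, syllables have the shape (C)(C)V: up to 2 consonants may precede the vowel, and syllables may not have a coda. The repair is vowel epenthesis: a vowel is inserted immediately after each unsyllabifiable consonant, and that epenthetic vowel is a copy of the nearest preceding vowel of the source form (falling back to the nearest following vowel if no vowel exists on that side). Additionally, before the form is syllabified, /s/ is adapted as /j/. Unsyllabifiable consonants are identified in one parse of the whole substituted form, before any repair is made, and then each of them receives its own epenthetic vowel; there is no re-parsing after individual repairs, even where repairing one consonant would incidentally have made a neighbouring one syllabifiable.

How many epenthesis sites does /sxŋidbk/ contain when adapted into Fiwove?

4

After substitution the input is /jxŋidbk/.
The unsyllabifiable consonants are /j/, /d/, /b/, /k/; each receives one epenthetic vowel.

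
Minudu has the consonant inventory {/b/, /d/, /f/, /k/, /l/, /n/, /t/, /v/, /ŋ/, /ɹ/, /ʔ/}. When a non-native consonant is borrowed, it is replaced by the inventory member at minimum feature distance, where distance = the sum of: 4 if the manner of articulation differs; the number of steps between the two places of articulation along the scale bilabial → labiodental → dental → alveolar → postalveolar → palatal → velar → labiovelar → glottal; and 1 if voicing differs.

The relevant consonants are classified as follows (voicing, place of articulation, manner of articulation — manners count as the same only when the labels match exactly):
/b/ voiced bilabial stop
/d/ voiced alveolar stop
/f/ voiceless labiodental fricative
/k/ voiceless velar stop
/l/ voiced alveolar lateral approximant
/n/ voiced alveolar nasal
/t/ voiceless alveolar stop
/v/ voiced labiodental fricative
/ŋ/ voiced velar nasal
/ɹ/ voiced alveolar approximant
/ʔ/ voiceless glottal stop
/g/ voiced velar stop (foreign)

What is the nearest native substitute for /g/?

k

/k/ is closest: same manner (stop), place distance 0 (velar→velar), voicing differs (+1); total 1. Next closest is /d/ at distance 3.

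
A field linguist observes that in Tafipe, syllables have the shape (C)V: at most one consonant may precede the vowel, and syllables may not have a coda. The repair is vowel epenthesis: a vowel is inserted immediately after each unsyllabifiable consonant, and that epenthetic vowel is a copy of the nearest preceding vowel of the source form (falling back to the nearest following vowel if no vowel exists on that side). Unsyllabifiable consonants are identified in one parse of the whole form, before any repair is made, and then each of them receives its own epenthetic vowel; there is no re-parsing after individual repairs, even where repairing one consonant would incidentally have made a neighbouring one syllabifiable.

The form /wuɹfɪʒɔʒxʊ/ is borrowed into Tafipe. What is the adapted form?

Syllabifying with onset maximization leaves /ɹ/, /ʒ/ stranded (no codas are permitted; onsets are limited to one consonant).
Each unlicensed consonant becomes the onset of a new syllable: /ɹ/ → /ɹu/, /ʒ/ → /ʒɔ/.

wuɹufɪʒɔʒɔxʊ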